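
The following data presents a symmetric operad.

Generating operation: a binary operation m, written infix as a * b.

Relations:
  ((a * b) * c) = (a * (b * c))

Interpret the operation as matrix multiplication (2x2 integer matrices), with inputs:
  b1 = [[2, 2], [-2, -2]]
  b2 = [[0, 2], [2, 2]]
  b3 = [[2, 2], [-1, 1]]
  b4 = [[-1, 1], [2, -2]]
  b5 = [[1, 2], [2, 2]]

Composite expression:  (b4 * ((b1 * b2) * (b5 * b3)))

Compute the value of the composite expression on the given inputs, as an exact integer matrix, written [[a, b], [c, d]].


(b1 * b2) = [[4, 8], [-4, -8]]
(b5 * b3) = [[0, 4], [2, 6]]
((b1 * b2) * (b5 * b3)) = [[16, 64], [-16, -64]]
(b4 * ((b1 * b2) * (b5 * b3))) = [[-32, -128], [64, 256]]

[[-32, -128], [64, 256]]


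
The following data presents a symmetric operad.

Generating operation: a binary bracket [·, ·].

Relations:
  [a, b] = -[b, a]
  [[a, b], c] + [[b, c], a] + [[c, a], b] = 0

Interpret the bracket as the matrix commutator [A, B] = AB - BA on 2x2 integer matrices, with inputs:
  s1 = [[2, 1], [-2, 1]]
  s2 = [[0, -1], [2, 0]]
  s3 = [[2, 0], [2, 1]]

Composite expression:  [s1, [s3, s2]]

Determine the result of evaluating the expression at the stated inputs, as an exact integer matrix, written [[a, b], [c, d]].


[[-4, -5], [-6, 4]]

[s3, s2] = [[2, -1], [-2, -2]]
[s1, [s3, s2]] = [[-4, -5], [-6, 4]]


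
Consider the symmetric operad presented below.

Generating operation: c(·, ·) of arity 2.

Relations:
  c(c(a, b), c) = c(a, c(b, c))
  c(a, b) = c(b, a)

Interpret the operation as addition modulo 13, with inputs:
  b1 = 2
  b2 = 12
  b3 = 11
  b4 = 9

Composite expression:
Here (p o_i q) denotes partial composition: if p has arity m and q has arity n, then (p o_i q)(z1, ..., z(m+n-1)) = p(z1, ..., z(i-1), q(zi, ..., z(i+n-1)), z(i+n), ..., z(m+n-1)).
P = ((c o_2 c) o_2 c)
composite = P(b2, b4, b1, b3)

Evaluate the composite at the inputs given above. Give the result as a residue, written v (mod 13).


8 (mod 13)

c(b4, b1) = 11
c(c(b4, b1), b3) = 9
c(b2, c(c(b4, b1), b3)) = 8


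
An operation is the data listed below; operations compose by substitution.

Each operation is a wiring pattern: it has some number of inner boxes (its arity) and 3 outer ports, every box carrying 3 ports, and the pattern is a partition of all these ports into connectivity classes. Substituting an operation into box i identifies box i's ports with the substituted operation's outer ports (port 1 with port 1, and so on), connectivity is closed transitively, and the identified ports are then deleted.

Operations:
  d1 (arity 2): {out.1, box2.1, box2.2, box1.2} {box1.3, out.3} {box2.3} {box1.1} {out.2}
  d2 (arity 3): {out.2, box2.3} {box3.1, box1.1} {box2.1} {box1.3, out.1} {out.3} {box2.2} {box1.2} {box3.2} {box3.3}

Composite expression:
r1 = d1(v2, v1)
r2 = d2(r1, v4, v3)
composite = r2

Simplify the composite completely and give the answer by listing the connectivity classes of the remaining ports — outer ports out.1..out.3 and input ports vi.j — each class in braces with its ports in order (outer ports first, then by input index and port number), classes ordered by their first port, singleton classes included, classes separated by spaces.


{out.1, v2.3} {out.2, v4.3} {out.3} {v1.1, v1.2, v2.2, v3.1} {v1.3} {v2.1} {v3.2} {v3.3} {v4.1} {v4.2}

Two ports join when wires chain via d2-identified ports.
through d1, on inputs (v2, v1): {out.1, v1.1, v1.2, v2.2} {out.2} {out.3, v2.3} {v1.3} {v2.1} (out.j = stage outer ports)
through d2, on inputs (v2, v1, v4, v3): {out.1, v2.3} {out.2, v4.3} {out.3} {v1.1, v1.2, v2.2, v3.1} {v1.3} {v2.1} {v3.2} {v3.3} {v4.1} {v4.2} (out.j = stage outer ports)


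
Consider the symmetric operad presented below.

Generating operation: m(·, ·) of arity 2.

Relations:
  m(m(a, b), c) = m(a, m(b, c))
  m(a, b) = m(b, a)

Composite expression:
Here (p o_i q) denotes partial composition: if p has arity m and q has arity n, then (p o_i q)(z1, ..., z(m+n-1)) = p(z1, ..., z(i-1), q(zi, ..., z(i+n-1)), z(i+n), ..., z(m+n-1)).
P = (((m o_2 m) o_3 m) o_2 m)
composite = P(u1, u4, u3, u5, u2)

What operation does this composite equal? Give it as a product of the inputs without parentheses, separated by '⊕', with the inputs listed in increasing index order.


Shape and order are irrelevant to m; the u-input set decides.
m(u4, u3) flattens to u4 ⊕ u3
m(u5, u2) flattens to u5 ⊕ u2
m(m(u4, u3), m(u5, u2)) flattens to u4 ⊕ u3 ⊕ u5 ⊕ u2
m(u1, m(m(u4, u3), m(u5, u2))) flattens to u1 ⊕ u4 ⊕ u3 ⊕ u5 ⊕ u2
sorting the factors by input index: u1 ⊕ u2 ⊕ u3 ⊕ u4 ⊕ u5

u1 ⊕ u2 ⊕ u3 ⊕ u4 ⊕ u5


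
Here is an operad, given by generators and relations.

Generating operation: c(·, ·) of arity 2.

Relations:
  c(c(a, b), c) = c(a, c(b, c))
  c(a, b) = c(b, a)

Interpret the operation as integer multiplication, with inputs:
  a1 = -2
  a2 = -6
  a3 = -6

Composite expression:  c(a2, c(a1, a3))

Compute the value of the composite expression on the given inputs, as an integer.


-72

c(a1, a3) = 12
c(a2, c(a1, a3)) = -72


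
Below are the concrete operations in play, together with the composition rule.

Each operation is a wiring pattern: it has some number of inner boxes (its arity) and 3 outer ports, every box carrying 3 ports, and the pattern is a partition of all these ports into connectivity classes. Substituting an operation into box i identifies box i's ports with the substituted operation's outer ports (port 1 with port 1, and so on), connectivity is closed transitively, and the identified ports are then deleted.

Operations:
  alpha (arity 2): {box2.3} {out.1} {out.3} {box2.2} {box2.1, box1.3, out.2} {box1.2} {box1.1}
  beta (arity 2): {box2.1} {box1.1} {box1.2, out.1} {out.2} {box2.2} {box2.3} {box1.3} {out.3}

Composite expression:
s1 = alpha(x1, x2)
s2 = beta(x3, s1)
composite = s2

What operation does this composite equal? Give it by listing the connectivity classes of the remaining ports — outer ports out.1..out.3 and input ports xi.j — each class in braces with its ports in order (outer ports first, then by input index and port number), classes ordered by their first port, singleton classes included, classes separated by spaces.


Reachability decides: close wires over beta-identified ports.
the subtree at alpha composes to {out.1} {out.2, x1.3, x2.1} {out.3} {x1.1} {x1.2} {x2.2} {x2.3} on (x1, x2); out.j = own outer ports
the subtree at beta composes to {out.1, x3.2} {out.2} {out.3} {x1.1} {x1.2} {x1.3, x2.1} {x2.2} {x2.3} {x3.1} {x3.3} on (x3, x1, x2); out.j = own outer ports

{out.1, x3.2} {out.2} {out.3} {x1.1} {x1.2} {x1.3, x2.1} {x2.2} {x2.3} {x3.1} {x3.3}


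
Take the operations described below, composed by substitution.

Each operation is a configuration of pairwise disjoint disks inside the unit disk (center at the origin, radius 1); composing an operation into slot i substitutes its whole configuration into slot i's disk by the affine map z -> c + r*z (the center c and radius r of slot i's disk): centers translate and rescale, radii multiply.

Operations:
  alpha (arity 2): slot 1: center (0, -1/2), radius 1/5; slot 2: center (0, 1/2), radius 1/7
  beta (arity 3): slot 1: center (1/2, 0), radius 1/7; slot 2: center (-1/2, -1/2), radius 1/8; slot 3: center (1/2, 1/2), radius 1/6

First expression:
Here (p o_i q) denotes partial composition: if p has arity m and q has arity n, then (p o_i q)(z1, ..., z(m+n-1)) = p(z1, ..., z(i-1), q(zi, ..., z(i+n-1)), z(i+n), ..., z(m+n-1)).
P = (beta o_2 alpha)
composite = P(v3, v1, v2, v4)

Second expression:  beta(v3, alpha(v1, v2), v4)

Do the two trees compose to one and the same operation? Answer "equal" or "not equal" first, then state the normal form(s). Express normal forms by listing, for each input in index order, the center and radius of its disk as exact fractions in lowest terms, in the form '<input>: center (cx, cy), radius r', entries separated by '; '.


Reducing the first expression gives v1: center (-1/2, -9/16), radius 1/40; v2: center (-1/2, -7/16), radius 1/56; v3: center (1/2, 0), radius 1/7; v4: center (1/2, 1/2), radius 1/6
Reducing the second expression gives v1: center (-1/2, -9/16), radius 1/40; v2: center (-1/2, -7/16), radius 1/56; v3: center (1/2, 0), radius 1/7; v4: center (1/2, 1/2), radius 1/6
Same normal form: equal.

equal; the common form is v1: center (-1/2, -9/16), radius 1/40; v2: center (-1/2, -7/16), radius 1/56; v3: center (1/2, 0), radius 1/7; v4: center (1/2, 1/2), radius 1/6


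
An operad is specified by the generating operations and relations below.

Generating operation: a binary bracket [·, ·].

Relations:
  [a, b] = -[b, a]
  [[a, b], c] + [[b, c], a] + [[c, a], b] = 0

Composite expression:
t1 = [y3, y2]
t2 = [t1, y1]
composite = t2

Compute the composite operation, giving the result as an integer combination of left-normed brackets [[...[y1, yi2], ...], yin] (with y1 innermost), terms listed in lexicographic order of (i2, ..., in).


[[y1, y2], y3] - [[y1, y3], y2]


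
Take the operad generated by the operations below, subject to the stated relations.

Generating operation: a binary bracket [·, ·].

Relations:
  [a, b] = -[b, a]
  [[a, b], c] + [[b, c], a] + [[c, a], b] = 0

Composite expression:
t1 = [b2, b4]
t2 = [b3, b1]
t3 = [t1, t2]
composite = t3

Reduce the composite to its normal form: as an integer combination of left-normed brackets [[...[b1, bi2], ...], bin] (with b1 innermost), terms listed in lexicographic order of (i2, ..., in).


[[[b1, b3], b2], b4] - [[[b1, b3], b4], b2]


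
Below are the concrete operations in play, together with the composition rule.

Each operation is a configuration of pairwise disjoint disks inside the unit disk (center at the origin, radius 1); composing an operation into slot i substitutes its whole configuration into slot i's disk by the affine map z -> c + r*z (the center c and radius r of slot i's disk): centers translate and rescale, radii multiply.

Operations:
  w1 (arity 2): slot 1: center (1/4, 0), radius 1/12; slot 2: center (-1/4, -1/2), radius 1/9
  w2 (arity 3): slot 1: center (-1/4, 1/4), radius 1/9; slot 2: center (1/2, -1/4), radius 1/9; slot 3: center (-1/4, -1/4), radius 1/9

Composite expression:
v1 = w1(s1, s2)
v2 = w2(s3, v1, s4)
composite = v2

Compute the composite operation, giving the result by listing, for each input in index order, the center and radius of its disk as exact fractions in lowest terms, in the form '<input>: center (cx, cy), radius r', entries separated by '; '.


Affine substitution under w2: radii multiply and s-centers shift.
input s3: composing its 1 substitution step yields center (-1/4, 1/4), radius 1/9
input s1: composing its 2 substitution steps yields center (19/36, -1/4), radius 1/108
input s2: composing its 2 substitution steps yields center (17/36, -11/36), radius 1/81
input s4: composing its 1 substitution step yields center (-1/4, -1/4), radius 1/9

s1: center (19/36, -1/4), radius 1/108; s2: center (17/36, -11/36), radius 1/81; s3: center (-1/4, 1/4), radius 1/9; s4: center (-1/4, -1/4), radius 1/9


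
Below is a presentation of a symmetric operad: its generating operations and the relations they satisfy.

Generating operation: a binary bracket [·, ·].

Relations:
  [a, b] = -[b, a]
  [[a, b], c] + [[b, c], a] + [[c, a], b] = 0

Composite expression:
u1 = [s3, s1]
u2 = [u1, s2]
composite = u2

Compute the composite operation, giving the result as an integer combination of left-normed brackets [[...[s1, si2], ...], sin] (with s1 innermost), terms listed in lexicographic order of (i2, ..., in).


-[[s1, s3], s2]

A multilinear Lie element is pinned by s1-initial words (s1 innermost).
Composite bracket: [[s3, s1], s2]
Under [a, b] = ab - ba we get 4 signed associative words (2^2 = 4).
The s1-initial words carry the normal form:
  s1s3s2 appears with sign -1, giving the term -[[s1, s3], s2]


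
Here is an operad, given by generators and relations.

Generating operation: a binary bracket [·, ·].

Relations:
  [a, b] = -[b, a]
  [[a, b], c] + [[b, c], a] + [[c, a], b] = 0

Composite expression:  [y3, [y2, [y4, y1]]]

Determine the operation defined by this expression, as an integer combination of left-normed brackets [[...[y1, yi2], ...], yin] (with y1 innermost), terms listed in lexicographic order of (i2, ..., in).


-[[[y1, y4], y2], y3]

Antisymmetry and Jacobi reduce to y1-anchored left-normed brackets.
Composite bracket: [y3, [y2, [y4, y1]]]
Full expansion: 8 signed words from ab - ba (2^3 = 8).
The y1-initial words carry the normal form:
  y1y4y2y3 appears with sign -1, giving the term -[[[y1, y4], y2], y3]


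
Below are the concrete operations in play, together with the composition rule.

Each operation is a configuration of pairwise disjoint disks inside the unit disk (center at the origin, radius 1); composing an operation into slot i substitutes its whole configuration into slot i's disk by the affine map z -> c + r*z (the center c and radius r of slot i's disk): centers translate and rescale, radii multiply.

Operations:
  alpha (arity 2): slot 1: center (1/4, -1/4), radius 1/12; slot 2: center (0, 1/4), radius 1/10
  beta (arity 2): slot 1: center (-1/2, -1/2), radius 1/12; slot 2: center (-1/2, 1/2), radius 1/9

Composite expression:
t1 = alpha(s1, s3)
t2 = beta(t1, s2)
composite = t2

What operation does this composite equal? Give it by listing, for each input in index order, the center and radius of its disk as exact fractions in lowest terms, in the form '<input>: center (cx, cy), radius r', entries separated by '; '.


s1: center (-23/48, -25/48), radius 1/144; s2: center (-1/2, 1/2), radius 1/9; s3: center (-1/2, -23/48), radius 1/120

Nesting under beta composes maps z -> c + r*z down each s-path.
input s1: applying the 2 nested substitutions gives center (-23/48, -25/48), radius 1/144
input s3: applying the 2 nested substitutions gives center (-1/2, -23/48), radius 1/120
input s2: applying the 1 nested substitution gives center (-1/2, 1/2), radius 1/9


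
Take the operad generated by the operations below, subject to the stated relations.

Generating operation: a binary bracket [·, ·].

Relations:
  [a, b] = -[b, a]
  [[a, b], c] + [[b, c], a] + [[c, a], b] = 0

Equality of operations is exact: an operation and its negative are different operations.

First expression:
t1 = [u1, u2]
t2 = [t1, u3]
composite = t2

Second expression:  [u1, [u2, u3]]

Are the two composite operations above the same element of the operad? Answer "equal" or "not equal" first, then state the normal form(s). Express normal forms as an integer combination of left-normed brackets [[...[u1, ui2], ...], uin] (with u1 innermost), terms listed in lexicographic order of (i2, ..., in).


not equal: they reduce to [[u1, u2], u3] and [[u1, u2], u3] - [[u1, u3], u2]

Reducing the first expression gives [[u1, u2], u3]
Reducing the second expression gives [[u1, u2], u3] - [[u1, u3], u2]
Distinct normal forms: not equal.


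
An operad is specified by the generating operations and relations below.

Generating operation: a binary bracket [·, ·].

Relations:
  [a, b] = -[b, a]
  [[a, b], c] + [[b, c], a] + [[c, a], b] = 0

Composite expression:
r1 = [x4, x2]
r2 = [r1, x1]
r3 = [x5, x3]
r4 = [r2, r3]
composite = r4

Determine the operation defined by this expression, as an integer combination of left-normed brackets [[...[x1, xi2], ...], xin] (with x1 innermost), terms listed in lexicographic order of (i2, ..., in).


-[[[[x1, x2], x4], x3], x5] + [[[[x1, x2], x4], x5], x3] + [[[[x1, x4], x2], x3], x5] - [[[[x1, x4], x2], x5], x3]

A multilinear Lie element is pinned by x1-initial words (x1 innermost).
Composite bracket: [[[x4, x2], x1], [x5, x3]]
Applying ab - ba throughout gives 16 signed words (2^4 = 16).
The x1-initial words carry the normal form:
  sign of x1x2x4x3x5 is -1, so it contributes -[[[[x1, x2], x4], x3], x5]
  sign of x1x2x4x5x3 is +1, so it contributes +[[[[x1, x2], x4], x5], x3]
  sign of x1x4x2x3x5 is +1, so it contributes +[[[[x1, x4], x2], x3], x5]
  sign of x1x4x2x5x3 is -1, so it contributes -[[[[x1, x4], x2], x5], x3]


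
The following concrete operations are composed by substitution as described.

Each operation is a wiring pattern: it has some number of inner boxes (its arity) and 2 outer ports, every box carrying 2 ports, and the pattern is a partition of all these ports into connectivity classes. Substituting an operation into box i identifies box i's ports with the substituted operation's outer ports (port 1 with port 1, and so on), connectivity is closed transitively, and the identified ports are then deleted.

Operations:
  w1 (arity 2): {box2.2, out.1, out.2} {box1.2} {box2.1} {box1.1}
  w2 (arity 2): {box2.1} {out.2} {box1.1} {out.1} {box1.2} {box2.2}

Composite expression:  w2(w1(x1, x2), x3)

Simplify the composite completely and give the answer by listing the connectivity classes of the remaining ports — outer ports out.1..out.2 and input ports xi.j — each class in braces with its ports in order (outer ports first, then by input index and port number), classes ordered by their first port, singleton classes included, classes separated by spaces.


{out.1} {out.2} {x1.1} {x1.2} {x2.1} {x2.2} {x3.1} {x3.2}


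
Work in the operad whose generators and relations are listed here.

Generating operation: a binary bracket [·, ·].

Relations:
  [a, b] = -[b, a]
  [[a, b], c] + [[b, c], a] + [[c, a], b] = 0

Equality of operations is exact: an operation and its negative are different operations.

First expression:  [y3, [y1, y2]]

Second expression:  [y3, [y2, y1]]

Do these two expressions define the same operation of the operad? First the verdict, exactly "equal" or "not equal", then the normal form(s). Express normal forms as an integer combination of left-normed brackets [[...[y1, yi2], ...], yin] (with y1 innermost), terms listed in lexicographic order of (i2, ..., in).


not equal: they reduce to -[[y1, y2], y3] and [[y1, y2], y3]

Reducing the first expression gives -[[y1, y2], y3]
Reducing the second expression gives [[y1, y2], y3]
They disagree, so not equal.


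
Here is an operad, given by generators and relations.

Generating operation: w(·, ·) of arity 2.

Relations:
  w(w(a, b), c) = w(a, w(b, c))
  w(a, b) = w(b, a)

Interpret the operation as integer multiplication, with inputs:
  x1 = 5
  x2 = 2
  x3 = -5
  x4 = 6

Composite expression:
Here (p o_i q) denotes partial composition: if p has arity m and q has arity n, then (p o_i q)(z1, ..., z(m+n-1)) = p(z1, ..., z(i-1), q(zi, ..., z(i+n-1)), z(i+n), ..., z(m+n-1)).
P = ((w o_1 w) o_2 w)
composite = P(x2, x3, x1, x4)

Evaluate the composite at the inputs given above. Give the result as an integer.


-300

w(x3, x1) = -25
w(x2, w(x3, x1)) = -50
w(w(x2, w(x3, x1)), x4) = -300


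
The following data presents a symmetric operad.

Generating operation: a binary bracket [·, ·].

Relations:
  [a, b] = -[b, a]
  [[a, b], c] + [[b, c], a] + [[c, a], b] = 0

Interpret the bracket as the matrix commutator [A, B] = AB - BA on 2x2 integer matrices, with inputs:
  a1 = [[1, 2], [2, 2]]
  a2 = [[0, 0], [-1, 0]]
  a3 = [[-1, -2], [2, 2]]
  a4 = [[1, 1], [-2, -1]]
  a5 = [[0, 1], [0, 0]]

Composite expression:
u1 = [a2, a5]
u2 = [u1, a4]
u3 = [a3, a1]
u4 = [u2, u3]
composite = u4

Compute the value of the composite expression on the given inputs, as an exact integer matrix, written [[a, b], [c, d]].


[a2, a5] = [[1, 0], [0, -1]]
[[a2, a5], a4] = [[0, 2], [4, 0]]
[a3, a1] = [[-8, -8], [4, 8]]
[[[a2, a5], a4], [a3, a1]] = [[40, 32], [-64, -40]]

[[40, 32], [-64, -40]]


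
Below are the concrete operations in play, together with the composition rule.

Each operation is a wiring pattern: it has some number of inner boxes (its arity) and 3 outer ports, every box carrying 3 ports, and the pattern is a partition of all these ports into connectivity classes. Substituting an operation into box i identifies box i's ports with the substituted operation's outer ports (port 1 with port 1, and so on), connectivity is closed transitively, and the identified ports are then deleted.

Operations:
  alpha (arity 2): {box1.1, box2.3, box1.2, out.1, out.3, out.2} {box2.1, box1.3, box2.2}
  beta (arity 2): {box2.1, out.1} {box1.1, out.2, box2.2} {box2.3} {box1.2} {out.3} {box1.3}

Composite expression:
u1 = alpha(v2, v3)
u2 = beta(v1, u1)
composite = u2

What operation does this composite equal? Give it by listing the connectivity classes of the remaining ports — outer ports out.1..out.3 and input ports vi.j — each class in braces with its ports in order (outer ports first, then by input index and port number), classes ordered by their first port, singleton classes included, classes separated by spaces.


{out.1, out.2, v1.1, v2.1, v2.2, v3.3} {out.3} {v1.2} {v1.3} {v2.3, v3.1, v3.2}

Substituting into beta glues patterns; closure does the rest.
through alpha, on inputs (v2, v3): {out.1, out.2, out.3, v2.1, v2.2, v3.3} {v2.3, v3.1, v3.2} (out.j = stage outer ports)
through beta, on inputs (v1, v2, v3): {out.1, out.2, v1.1, v2.1, v2.2, v3.3} {out.3} {v1.2} {v1.3} {v2.3, v3.1, v3.2} (out.j = stage outer ports)


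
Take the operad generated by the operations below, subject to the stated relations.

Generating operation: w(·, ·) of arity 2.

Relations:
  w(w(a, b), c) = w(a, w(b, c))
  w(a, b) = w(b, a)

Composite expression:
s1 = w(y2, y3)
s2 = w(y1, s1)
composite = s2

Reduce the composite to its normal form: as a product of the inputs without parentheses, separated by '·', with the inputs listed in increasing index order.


y1 · y2 · y3

Key point: w commutes, so take the y-inputs in any fixed order.
w(y2, y3) reduces to y2 · y3
w(y1, w(y2, y3)) reduces to y1 · y2 · y3
sorting the factors by input index: y1 · y2 · y3


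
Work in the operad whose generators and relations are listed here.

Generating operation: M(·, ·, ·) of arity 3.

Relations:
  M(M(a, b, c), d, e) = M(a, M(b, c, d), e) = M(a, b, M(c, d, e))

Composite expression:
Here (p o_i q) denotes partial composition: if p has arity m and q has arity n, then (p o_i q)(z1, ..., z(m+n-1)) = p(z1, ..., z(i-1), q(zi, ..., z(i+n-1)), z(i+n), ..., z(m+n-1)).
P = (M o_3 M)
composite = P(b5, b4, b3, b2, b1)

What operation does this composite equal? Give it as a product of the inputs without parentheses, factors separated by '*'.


Key point: M is associative — brackets drop, the b-order remains.
M(b3, b2, b1) spells out as b3 * b2 * b1
M(b5, b4, M(b3, b2, b1)) spells out as b5 * b4 * b3 * b2 * b1

b5 * b4 * b3 * b2 * b1


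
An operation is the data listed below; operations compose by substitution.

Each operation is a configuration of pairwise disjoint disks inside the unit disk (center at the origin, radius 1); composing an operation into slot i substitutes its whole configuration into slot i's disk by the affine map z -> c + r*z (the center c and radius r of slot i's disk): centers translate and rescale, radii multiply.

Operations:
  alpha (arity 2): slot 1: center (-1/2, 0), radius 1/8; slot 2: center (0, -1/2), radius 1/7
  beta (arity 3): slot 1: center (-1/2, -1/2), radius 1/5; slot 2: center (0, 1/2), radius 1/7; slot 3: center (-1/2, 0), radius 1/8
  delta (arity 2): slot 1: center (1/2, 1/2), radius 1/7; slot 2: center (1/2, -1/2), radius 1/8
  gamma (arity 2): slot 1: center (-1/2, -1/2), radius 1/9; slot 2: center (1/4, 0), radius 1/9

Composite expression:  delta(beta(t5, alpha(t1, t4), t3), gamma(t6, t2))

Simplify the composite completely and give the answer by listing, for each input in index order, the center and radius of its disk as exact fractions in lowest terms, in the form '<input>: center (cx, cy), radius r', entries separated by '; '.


Each t-disk chains the slot maps above it in delta; radii multiply.
for t5, the 2-step affine chain lands on center (3/7, 3/7), radius 1/35
for t1, the 3-step affine chain lands on center (24/49, 4/7), radius 1/392
for t4, the 3-step affine chain lands on center (1/2, 55/98), radius 1/343
for t3, the 2-step affine chain lands on center (3/7, 1/2), radius 1/56
for t6, the 2-step affine chain lands on center (7/16, -9/16), radius 1/72
for t2, the 2-step affine chain lands on center (17/32, -1/2), radius 1/72

t1: center (24/49, 4/7), radius 1/392; t2: center (17/32, -1/2), radius 1/72; t3: center (3/7, 1/2), radius 1/56; t4: center (1/2, 55/98), radius 1/343; t5: center (3/7, 3/7), radius 1/35; t6: center (7/16, -9/16), radius 1/72


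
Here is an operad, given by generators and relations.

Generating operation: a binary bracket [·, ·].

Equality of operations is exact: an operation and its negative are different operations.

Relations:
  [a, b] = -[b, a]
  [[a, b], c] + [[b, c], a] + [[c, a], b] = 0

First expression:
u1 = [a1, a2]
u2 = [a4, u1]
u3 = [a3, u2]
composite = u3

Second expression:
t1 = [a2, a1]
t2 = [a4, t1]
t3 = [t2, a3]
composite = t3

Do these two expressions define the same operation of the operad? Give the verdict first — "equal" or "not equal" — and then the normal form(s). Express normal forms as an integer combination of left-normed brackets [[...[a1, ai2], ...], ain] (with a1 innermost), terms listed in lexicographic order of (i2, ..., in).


equal: each reduces to [[[a1, a2], a4], a3]

The first expression, normalized: [[[a1, a2], a4], a3]
The second expression, normalized: [[[a1, a2], a4], a3]
One common form — equal.


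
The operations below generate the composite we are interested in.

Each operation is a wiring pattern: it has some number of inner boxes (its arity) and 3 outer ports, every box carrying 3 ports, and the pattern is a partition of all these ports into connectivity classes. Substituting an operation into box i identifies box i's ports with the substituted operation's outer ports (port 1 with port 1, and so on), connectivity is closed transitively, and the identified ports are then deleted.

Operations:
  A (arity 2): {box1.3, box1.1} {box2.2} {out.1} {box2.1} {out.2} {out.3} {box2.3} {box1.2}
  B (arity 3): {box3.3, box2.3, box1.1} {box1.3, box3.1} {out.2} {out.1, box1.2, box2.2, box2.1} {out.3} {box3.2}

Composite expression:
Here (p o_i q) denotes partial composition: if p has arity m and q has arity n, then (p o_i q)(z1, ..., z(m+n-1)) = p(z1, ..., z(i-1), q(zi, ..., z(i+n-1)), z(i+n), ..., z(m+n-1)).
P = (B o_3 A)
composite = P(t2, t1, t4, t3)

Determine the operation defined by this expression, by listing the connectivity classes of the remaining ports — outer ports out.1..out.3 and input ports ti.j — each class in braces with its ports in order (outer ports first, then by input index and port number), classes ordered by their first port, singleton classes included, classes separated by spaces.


{out.1, t1.1, t1.2, t2.2} {out.2} {out.3} {t1.3, t2.1} {t2.3} {t3.1} {t3.2} {t3.3} {t4.1, t4.3} {t4.2}


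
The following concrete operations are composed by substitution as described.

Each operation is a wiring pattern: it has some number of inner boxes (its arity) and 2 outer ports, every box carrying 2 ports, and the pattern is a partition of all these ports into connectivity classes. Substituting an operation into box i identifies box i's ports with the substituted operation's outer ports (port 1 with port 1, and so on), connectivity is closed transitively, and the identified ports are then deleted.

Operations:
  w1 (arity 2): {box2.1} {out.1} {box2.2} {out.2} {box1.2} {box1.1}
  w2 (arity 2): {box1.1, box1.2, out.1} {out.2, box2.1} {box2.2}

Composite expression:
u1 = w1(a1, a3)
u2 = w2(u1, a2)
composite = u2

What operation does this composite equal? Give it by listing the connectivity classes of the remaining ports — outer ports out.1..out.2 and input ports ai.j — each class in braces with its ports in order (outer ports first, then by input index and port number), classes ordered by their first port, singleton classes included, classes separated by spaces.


{out.1} {out.2, a2.1} {a1.1} {a1.2} {a2.2} {a3.1} {a3.2}

After gluing at w2, chains via deleted ports link the a-ports.
after w1, the pattern on (a1, a3) reads {out.1} {out.2} {a1.1} {a1.2} {a3.1} {a3.2} (out.j = its outer ports)
after w2, the pattern on (a1, a3, a2) reads {out.1} {out.2, a2.1} {a1.1} {a1.2} {a2.2} {a3.1} {a3.2} (out.j = its outer ports)


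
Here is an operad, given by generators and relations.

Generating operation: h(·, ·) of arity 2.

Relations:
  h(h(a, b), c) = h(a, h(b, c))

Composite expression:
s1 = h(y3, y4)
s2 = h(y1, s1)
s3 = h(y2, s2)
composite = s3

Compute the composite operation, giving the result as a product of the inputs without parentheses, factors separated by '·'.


y2 · y1 · y3 · y4


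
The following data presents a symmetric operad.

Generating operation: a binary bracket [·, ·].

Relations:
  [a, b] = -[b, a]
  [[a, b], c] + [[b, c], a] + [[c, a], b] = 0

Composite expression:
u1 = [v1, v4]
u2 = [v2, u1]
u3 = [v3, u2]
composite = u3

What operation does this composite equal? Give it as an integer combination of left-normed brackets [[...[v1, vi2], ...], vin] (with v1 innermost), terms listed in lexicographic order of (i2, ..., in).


[[[v1, v4], v2], v3]

Skip Jacobi rewriting: expand, keep v1-initial words, read off terms.
Composite bracket: [v3, [v2, [v1, v4]]]
Each bracket splits as ab - ba, giving 8 signed words (2^3 = 8).
The v1-initial words carry the normal form:
  from v1v4v2v3, sign +1: term +[[[v1, v4], v2], v3]


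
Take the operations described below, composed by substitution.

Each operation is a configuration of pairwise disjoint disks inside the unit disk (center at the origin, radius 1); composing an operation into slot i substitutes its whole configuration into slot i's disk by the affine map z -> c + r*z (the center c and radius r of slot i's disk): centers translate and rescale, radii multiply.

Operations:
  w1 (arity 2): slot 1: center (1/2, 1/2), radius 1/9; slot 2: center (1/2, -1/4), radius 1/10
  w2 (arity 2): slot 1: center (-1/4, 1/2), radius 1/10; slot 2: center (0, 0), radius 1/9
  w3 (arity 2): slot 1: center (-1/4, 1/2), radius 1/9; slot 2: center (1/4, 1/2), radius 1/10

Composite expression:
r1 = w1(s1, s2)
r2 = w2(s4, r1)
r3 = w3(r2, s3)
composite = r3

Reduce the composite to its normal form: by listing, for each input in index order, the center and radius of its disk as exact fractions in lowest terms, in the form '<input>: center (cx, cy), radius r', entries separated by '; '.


Nesting under w3 composes maps z -> c + r*z down each s-path.
tracing s4 down its 2-map path: center (-5/18, 5/9), radius 1/90
tracing s1 down its 3-map path: center (-79/324, 41/81), radius 1/729
tracing s2 down its 3-map path: center (-79/324, 161/324), radius 1/810
tracing s3 down its 1-map path: center (1/4, 1/2), radius 1/10

s1: center (-79/324, 41/81), radius 1/729; s2: center (-79/324, 161/324), radius 1/810; s3: center (1/4, 1/2), radius 1/10; s4: center (-5/18, 5/9), radius 1/90


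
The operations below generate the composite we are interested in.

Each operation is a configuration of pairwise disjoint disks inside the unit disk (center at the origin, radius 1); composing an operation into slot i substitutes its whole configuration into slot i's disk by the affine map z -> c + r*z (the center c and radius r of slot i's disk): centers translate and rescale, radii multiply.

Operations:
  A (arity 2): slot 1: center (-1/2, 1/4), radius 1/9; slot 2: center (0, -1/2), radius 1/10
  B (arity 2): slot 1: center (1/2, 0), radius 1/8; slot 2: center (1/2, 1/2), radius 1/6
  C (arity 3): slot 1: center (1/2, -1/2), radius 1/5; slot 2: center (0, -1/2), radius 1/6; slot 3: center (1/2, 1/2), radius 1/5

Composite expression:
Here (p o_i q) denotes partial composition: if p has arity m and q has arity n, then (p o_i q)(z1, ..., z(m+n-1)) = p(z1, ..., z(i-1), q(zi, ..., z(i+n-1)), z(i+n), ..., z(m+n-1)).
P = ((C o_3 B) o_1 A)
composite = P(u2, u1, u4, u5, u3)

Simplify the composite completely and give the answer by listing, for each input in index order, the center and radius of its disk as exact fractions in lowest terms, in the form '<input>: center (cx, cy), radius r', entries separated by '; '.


Each u-disk chains the slot maps above it in C; radii multiply.
u2 passes through 2 substitutions, ending at center (2/5, -9/20), radius 1/45
u1 passes through 2 substitutions, ending at center (1/2, -3/5), radius 1/50
u4 passes through 1 substitution, ending at center (0, -1/2), radius 1/6
u5 passes through 2 substitutions, ending at center (3/5, 1/2), radius 1/40
u3 passes through 2 substitutions, ending at center (3/5, 3/5), radius 1/30

u1: center (1/2, -3/5), radius 1/50; u2: center (2/5, -9/20), radius 1/45; u3: center (3/5, 3/5), radius 1/30; u4: center (0, -1/2), radius 1/6; u5: center (3/5, 1/2), radius 1/40


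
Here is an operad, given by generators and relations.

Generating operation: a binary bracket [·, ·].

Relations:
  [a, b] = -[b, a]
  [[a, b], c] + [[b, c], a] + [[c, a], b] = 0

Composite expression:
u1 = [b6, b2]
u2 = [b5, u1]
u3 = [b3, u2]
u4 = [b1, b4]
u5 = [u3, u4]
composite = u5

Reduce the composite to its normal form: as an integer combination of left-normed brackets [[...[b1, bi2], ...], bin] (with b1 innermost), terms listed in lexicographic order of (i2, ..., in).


[[[[[b1, b4], b2], b6], b5], b3] - [[[[[b1, b4], b3], b2], b6], b5] + [[[[[b1, b4], b3], b5], b2], b6] - [[[[[b1, b4], b3], b5], b6], b2] + [[[[[b1, b4], b3], b6], b2], b5] - [[[[[b1, b4], b5], b2], b6], b3] + [[[[[b1, b4], b5], b6], b2], b3] - [[[[[b1, b4], b6], b2], b5], b3]


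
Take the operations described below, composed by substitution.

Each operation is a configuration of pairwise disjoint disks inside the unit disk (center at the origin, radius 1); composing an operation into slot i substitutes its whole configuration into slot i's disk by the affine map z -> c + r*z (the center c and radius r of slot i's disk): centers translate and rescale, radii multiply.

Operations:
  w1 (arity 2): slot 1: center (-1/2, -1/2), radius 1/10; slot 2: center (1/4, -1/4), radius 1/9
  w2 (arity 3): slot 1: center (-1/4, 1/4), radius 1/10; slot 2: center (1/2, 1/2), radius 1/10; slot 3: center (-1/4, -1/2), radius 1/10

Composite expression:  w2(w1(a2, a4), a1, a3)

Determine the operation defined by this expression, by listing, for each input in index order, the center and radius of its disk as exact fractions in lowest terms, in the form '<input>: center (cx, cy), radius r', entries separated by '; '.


Below w2, radii multiply path by path; the a-disk centers shift.
a2: after 2 affine steps, its disk has center (-3/10, 1/5), radius 1/100
a4: after 2 affine steps, its disk has center (-9/40, 9/40), radius 1/90
a1: after 1 affine step, its disk has center (1/2, 1/2), radius 1/10
a3: after 1 affine step, its disk has center (-1/4, -1/2), radius 1/10

a1: center (1/2, 1/2), radius 1/10; a2: center (-3/10, 1/5), radius 1/100; a3: center (-1/4, -1/2), radius 1/10; a4: center (-9/40, 9/40), radius 1/90


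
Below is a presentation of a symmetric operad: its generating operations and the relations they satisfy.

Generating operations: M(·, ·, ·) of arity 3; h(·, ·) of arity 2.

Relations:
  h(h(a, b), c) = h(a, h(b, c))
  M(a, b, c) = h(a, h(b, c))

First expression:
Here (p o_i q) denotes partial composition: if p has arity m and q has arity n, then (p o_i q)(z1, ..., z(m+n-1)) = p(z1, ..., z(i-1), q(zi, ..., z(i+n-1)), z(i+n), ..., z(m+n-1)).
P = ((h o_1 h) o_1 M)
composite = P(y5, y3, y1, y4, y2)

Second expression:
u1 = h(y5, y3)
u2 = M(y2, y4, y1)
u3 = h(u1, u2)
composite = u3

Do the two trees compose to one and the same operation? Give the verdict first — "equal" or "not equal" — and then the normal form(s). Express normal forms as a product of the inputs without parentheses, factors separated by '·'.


Normal form of the first expression: y5 · y3 · y1 · y4 · y2
Normal form of the second expression: y5 · y3 · y2 · y4 · y1
They disagree, so not equal.

not equal; the first gives y5 · y3 · y1 · y4 · y2 and the second y5 · y3 · y2 · y4 · y1


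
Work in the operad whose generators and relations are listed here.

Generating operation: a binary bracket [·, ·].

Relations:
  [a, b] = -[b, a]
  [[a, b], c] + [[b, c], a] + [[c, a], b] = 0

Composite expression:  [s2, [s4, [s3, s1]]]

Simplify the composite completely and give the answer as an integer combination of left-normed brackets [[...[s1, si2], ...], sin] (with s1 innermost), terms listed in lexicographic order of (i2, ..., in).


-[[[s1, s3], s4], s2]

Antisymmetry and Jacobi reduce to s1-anchored left-normed brackets.
Composite bracket: [s2, [s4, [s3, s1]]]
Applying ab - ba throughout gives 8 signed words (2^3 = 8).
Words beginning with s1 determine it all:
  sign of s1s3s4s2 is -1, so it contributes -[[[s1, s3], s4], s2]


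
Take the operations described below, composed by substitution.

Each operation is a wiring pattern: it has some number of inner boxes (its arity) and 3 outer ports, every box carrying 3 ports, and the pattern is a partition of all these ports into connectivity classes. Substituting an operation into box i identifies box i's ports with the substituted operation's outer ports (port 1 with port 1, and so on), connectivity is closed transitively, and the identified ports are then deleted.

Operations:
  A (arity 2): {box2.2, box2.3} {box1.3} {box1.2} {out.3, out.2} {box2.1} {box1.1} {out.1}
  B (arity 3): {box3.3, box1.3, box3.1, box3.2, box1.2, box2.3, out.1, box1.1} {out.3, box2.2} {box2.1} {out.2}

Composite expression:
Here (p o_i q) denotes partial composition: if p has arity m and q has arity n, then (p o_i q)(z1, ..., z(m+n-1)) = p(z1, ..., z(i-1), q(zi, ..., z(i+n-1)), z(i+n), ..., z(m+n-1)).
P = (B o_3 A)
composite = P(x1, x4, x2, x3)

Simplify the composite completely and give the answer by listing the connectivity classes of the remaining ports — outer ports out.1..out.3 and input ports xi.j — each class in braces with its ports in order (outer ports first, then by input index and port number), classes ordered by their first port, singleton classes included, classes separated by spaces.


Two ports join when wires chain via B-identified ports.
after A, the pattern on (x2, x3) reads {out.1} {out.2, out.3} {x2.1} {x2.2} {x2.3} {x3.1} {x3.2, x3.3} (out.j = its outer ports)
after B, the pattern on (x1, x4, x2, x3) reads {out.1, x1.1, x1.2, x1.3, x4.3} {out.2} {out.3, x4.2} {x2.1} {x2.2} {x2.3} {x3.1} {x3.2, x3.3} {x4.1} (out.j = its outer ports)

{out.1, x1.1, x1.2, x1.3, x4.3} {out.2} {out.3, x4.2} {x2.1} {x2.2} {x2.3} {x3.1} {x3.2, x3.3} {x4.1}


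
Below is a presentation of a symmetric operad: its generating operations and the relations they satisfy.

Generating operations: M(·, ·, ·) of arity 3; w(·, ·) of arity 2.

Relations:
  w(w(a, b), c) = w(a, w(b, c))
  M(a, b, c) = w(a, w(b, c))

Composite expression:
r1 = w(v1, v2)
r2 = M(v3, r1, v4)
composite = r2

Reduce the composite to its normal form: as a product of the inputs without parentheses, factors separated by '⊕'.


v3 ⊕ v1 ⊕ v2 ⊕ v4

Every regrouping of M is equal, so read the v-inputs in written order.
w(v1, v2) unparenthesizes to v1 ⊕ v2
M(v3, w(v1, v2), v4) unparenthesizes to v3 ⊕ v1 ⊕ v2 ⊕ v4


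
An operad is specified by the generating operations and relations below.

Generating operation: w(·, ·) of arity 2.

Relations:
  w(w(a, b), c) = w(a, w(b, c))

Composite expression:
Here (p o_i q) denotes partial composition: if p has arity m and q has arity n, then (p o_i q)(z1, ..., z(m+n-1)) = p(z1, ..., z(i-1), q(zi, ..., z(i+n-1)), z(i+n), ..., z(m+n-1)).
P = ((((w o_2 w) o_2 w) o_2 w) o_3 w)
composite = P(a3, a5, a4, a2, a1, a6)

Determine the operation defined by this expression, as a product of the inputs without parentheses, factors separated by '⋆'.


a3 ⋆ a5 ⋆ a4 ⋆ a2 ⋆ a1 ⋆ a6

Associativity of w dissolves the nesting; only the a-input order survives.
w(a4, a2) spells out as a4 ⋆ a2
w(a5, w(a4, a2)) spells out as a5 ⋆ a4 ⋆ a2
w(w(a5, w(a4, a2)), a1) spells out as a5 ⋆ a4 ⋆ a2 ⋆ a1
w(w(w(a5, w(a4, a2)), a1), a6) spells out as a5 ⋆ a4 ⋆ a2 ⋆ a1 ⋆ a6
w(a3, w(w(w(a5, w(a4, a2)), a1), a6)) spells out as a3 ⋆ a5 ⋆ a4 ⋆ a2 ⋆ a1 ⋆ a6


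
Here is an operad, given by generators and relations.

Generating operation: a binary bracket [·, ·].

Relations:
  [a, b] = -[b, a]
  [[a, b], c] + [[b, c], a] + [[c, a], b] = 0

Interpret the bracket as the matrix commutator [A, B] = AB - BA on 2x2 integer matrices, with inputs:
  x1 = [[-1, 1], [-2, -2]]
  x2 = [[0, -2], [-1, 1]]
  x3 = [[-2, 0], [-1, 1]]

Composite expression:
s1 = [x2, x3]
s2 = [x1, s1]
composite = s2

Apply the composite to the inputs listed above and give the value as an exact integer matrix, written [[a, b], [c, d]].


[[-10, -10], [-10, 10]]
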